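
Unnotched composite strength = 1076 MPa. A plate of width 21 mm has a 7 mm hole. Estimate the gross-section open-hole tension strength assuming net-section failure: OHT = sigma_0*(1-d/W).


OHT = sigma_0*(1-d/W) = 1076*(1-7/21) = 717.3 MPa

717.3 MPa


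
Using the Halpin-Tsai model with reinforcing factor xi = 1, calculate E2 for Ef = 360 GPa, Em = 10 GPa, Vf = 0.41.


eta = (Ef/Em - 1)/(Ef/Em + xi) = (36.0 - 1)/(36.0 + 1) = 0.9459
E2 = Em*(1+xi*eta*Vf)/(1-eta*Vf) = 22.67 GPa

22.67 GPa


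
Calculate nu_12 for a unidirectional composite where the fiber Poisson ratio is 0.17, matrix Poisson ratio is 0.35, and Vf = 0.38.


nu_12 = nu_f*Vf + nu_m*(1-Vf) = 0.17*0.38 + 0.35*0.62 = 0.2816

0.2816


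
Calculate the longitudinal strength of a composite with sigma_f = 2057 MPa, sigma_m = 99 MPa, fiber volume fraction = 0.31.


sigma_1 = sigma_f*Vf + sigma_m*(1-Vf) = 2057*0.31 + 99*0.69 = 706.0 MPa

706.0 MPa


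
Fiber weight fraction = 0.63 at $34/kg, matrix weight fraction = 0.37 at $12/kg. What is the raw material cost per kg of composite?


Cost = cost_f*Wf + cost_m*Wm = 34*0.63 + 12*0.37 = $25.86/kg

$25.86/kg


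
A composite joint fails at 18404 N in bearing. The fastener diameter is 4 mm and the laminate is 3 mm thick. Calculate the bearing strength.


sigma_br = F/(d*h) = 18404/(4*3) = 1533.7 MPa

1533.7 MPa


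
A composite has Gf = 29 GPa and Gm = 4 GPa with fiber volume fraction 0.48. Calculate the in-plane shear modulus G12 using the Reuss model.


1/G12 = Vf/Gf + (1-Vf)/Gm = 0.48/29 + 0.52/4
G12 = 6.82 GPa

6.82 GPa


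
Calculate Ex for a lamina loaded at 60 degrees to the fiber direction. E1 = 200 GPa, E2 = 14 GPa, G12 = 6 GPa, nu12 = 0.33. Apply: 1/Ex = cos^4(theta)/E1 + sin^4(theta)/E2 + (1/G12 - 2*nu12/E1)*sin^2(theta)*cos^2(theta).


cos^4(60) = 0.0625, sin^4(60) = 0.5625, sin^2(60)*cos^2(60) = 0.1875
1/G12 - 2*nu12/E1 = 1/6 - 2*0.33/200 = 0.163367 GPa^-1
1/Ex = 0.0625/200 + 0.5625/14 + 0.163367*0.1875 = 0.0711223 GPa^-1
Ex = 14.06 GPa

14.06 GPa


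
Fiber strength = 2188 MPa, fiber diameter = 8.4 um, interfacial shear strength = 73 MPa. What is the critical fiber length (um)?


Lc = sigma_f * d / (2 * tau_i) = 2188 * 8.4 / (2 * 73) = 125.9 um

125.9 um


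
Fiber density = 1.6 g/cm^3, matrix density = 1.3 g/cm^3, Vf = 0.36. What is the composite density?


rho_c = rho_f*Vf + rho_m*(1-Vf) = 1.6*0.36 + 1.3*0.64 = 1.408 g/cm^3

1.408 g/cm^3


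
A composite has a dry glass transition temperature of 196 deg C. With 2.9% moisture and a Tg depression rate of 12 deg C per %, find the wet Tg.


Tg_wet = Tg_dry - k*moisture = 196 - 12*2.9 = 161.2 deg C

161.2 deg C


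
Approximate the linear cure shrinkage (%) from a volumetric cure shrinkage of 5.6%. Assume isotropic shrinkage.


Linear shrinkage ≈ vol_shrink/3 = 5.6/3 = 1.867%

1.867%


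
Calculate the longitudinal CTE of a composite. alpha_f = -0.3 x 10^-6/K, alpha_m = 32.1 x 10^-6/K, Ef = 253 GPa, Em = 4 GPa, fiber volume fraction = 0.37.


E1 = Ef*Vf + Em*(1-Vf) = 96.13
alpha_1 = (alpha_f*Ef*Vf + alpha_m*Em*(1-Vf))/E1 = 0.55 x 10^-6/K

0.55 x 10^-6/K


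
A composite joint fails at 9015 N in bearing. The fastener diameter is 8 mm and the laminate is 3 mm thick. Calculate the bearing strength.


sigma_br = F/(d*h) = 9015/(8*3) = 375.6 MPa

375.6 MPa


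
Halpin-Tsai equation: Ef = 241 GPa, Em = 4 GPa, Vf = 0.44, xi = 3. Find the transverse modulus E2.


eta = (Ef/Em - 1)/(Ef/Em + xi) = (60.25 - 1)/(60.25 + 3) = 0.9368
E2 = Em*(1+xi*eta*Vf)/(1-eta*Vf) = 15.22 GPa

15.22 GPa


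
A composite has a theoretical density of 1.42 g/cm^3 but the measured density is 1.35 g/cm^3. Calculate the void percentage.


Void% = (rho_theo - rho_actual)/rho_theo * 100 = (1.42 - 1.35)/1.42 * 100 = 4.93%

4.93%


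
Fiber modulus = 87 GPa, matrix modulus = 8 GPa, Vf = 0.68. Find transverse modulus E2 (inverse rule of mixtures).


1/E2 = Vf/Ef + (1-Vf)/Em = 0.68/87 + 0.32/8
E2 = 20.91 GPa

20.91 GPa


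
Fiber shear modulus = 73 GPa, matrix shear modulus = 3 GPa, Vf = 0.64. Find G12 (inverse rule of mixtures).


1/G12 = Vf/Gf + (1-Vf)/Gm = 0.64/73 + 0.36/3
G12 = 7.77 GPa

7.77 GPa


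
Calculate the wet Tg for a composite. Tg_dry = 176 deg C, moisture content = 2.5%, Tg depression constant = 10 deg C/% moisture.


Tg_wet = Tg_dry - k*moisture = 176 - 10*2.5 = 151.0 deg C

151.0 deg C


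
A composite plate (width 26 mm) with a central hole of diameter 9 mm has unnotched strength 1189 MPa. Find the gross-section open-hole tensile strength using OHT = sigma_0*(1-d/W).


OHT = sigma_0*(1-d/W) = 1189*(1-9/26) = 777.4 MPa

777.4 MPa


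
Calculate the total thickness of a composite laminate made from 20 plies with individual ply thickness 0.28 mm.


h = n * t_ply = 20 * 0.28 = 5.6 mm

5.6 mm


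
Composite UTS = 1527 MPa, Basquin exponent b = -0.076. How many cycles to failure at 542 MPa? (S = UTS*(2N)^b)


N = 0.5 * (S/UTS)^(1/b) = 0.5 * (542/1527)^(1/-0.076) = 414871.9667 cycles

414871.9667 cycles


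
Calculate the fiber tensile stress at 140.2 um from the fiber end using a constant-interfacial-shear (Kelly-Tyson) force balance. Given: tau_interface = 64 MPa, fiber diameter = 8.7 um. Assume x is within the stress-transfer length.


Force balance: sigma_f * (pi*d^2/4) = tau * (pi*d) * x  ->  sigma_f = 4 * tau * x / d
sigma_f = 4 * 64 * 140.2 / 8.7 = 4125.4 MPa

4125.4 MPa


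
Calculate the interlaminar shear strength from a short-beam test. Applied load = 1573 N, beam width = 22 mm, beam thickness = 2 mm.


ILSS = 3F/(4bh) = 3*1573/(4*22*2) = 26.81 MPa

26.81 MPa


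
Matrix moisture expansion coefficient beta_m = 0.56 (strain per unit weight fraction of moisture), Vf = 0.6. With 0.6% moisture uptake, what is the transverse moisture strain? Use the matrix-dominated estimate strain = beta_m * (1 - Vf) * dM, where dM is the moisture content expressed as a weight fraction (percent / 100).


dM = 0.6/100 = 0.006
strain = beta_m * (1-Vf) * dM = 0.56 * 0.4 * 0.006 = 0.001344

0.001344


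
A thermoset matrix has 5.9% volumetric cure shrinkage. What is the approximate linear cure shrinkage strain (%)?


Linear shrinkage ≈ vol_shrink/3 = 5.9/3 = 1.967%

1.967%


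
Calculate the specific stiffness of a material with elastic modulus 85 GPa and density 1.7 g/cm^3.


Specific stiffness = E/rho = 85/1.7 = 50.0 GPa/(g/cm^3)

50.0 GPa/(g/cm^3)


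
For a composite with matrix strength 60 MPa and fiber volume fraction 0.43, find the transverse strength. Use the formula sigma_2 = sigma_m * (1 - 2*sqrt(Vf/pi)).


factor = 1 - 2*sqrt(0.43/pi) = 0.2601
sigma_2 = 60 * 0.2601 = 15.6 MPa

15.6 MPa


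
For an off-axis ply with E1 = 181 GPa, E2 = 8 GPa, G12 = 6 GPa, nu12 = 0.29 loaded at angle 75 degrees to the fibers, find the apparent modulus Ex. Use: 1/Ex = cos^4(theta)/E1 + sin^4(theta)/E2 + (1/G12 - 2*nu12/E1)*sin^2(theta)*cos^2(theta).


cos^4(75) = 0.004487, sin^4(75) = 0.870513, sin^2(75)*cos^2(75) = 0.0625
1/G12 - 2*nu12/E1 = 1/6 - 2*0.29/181 = 0.163462 GPa^-1
1/Ex = 0.004487/181 + 0.870513/8 + 0.163462*0.0625 = 0.1190553 GPa^-1
Ex = 8.4 GPa

8.4 GPa


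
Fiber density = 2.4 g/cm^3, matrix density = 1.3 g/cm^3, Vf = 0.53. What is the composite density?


rho_c = rho_f*Vf + rho_m*(1-Vf) = 2.4*0.53 + 1.3*0.47 = 1.883 g/cm^3

1.883 g/cm^3


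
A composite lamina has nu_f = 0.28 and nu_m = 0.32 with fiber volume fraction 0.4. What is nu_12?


nu_12 = nu_f*Vf + nu_m*(1-Vf) = 0.28*0.4 + 0.32*0.6 = 0.304

0.304


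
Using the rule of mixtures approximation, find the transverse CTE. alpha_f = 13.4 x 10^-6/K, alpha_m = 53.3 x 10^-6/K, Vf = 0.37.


alpha_2 = alpha_f*Vf + alpha_m*(1-Vf) = 13.4*0.37 + 53.3*0.63 = 38.5 x 10^-6/K

38.5 x 10^-6/K


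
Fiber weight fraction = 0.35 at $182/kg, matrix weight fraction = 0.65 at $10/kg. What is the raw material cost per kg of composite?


Cost = cost_f*Wf + cost_m*Wm = 182*0.35 + 10*0.65 = $70.2/kg

$70.2/kg


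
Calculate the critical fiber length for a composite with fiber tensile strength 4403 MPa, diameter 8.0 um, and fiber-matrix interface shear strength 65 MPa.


Lc = sigma_f * d / (2 * tau_i) = 4403 * 8.0 / (2 * 65) = 271.0 um

271.0 um


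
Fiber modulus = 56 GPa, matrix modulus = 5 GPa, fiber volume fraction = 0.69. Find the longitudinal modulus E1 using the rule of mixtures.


E1 = Ef*Vf + Em*(1-Vf) = 56*0.69 + 5*0.31 = 40.19 GPa

40.19 GPa


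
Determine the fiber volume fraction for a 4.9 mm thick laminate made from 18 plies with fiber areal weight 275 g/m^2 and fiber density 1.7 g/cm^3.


Vf = n * FAW / (rho_f * h * 1000) = 18 * 275 / (1.7 * 4.9 * 1000) = 0.5942

0.5942


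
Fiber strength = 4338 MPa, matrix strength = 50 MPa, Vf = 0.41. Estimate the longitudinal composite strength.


sigma_1 = sigma_f*Vf + sigma_m*(1-Vf) = 4338*0.41 + 50*0.59 = 1808.1 MPa

1808.1 MPa


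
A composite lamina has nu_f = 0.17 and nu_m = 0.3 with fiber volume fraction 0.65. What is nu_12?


nu_12 = nu_f*Vf + nu_m*(1-Vf) = 0.17*0.65 + 0.3*0.35 = 0.2155

0.2155


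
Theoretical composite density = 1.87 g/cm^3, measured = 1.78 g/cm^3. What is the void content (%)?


Void% = (rho_theo - rho_actual)/rho_theo * 100 = (1.87 - 1.78)/1.87 * 100 = 4.81%

4.81%


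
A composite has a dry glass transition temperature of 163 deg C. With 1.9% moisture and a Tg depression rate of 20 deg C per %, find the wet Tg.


Tg_wet = Tg_dry - k*moisture = 163 - 20*1.9 = 125.0 deg C

125.0 deg C


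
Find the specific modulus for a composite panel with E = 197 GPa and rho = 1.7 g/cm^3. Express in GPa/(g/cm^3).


Specific stiffness = E/rho = 197/1.7 = 115.9 GPa/(g/cm^3)

115.9 GPa/(g/cm^3)


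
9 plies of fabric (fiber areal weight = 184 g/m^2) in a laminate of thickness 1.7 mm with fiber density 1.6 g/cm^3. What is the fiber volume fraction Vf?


Vf = n * FAW / (rho_f * h * 1000) = 9 * 184 / (1.6 * 1.7 * 1000) = 0.6088

0.6088


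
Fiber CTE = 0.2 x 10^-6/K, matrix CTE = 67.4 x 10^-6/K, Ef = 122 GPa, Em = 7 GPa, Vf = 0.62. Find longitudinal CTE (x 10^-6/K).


E1 = Ef*Vf + Em*(1-Vf) = 78.3
alpha_1 = (alpha_f*Ef*Vf + alpha_m*Em*(1-Vf))/E1 = 2.48 x 10^-6/K

2.48 x 10^-6/K


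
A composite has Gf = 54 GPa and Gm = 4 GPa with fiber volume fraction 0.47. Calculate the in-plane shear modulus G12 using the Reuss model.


1/G12 = Vf/Gf + (1-Vf)/Gm = 0.47/54 + 0.53/4
G12 = 7.08 GPa

7.08 GPa


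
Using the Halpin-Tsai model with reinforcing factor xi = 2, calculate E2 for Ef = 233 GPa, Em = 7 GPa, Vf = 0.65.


eta = (Ef/Em - 1)/(Ef/Em + xi) = (33.2857 - 1)/(33.2857 + 2) = 0.915
E2 = Em*(1+xi*eta*Vf)/(1-eta*Vf) = 37.82 GPa

37.82 GPa


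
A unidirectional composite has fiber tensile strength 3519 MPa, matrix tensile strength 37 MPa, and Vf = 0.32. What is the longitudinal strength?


sigma_1 = sigma_f*Vf + sigma_m*(1-Vf) = 3519*0.32 + 37*0.68 = 1151.2 MPa

1151.2 MPa


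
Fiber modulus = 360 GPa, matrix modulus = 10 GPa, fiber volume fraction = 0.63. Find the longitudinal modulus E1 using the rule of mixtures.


E1 = Ef*Vf + Em*(1-Vf) = 360*0.63 + 10*0.37 = 230.5 GPa

230.5 GPa


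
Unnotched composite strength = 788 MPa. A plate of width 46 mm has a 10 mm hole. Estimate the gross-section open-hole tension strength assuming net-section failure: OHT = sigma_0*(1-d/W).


OHT = sigma_0*(1-d/W) = 788*(1-10/46) = 616.7 MPa

616.7 MPa


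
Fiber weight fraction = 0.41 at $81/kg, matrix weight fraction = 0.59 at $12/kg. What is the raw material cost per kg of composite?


Cost = cost_f*Wf + cost_m*Wm = 81*0.41 + 12*0.59 = $40.29/kg

$40.29/kg


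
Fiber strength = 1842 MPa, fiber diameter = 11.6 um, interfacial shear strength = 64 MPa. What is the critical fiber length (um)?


Lc = sigma_f * d / (2 * tau_i) = 1842 * 11.6 / (2 * 64) = 166.9 um

166.9 um


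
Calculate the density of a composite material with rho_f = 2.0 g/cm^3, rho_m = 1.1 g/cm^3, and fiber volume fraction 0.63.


rho_c = rho_f*Vf + rho_m*(1-Vf) = 2.0*0.63 + 1.1*0.37 = 1.667 g/cm^3

1.667 g/cm^3


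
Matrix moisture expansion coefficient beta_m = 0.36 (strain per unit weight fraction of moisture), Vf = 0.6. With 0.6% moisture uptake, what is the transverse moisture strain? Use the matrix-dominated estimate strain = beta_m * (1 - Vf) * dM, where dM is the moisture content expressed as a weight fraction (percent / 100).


dM = 0.6/100 = 0.006
strain = beta_m * (1-Vf) * dM = 0.36 * 0.4 * 0.006 = 0.000864

0.000864


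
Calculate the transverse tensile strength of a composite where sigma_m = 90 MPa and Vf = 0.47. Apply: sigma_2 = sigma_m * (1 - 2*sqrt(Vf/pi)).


factor = 1 - 2*sqrt(0.47/pi) = 0.2264
sigma_2 = 90 * 0.2264 = 20.38 MPa

20.38 MPa


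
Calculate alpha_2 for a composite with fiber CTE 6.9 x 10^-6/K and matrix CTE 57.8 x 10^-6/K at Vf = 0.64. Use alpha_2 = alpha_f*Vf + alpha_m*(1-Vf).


alpha_2 = alpha_f*Vf + alpha_m*(1-Vf) = 6.9*0.64 + 57.8*0.36 = 25.2 x 10^-6/K

25.2 x 10^-6/K


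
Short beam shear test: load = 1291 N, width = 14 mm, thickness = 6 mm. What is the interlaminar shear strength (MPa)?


ILSS = 3F/(4bh) = 3*1291/(4*14*6) = 11.53 MPa

11.53 MPa


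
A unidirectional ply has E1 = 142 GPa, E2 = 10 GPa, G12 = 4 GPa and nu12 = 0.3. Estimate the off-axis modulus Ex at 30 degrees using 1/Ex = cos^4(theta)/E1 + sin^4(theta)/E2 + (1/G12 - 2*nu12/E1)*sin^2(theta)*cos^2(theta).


cos^4(30) = 0.5625, sin^4(30) = 0.0625, sin^2(30)*cos^2(30) = 0.1875
1/G12 - 2*nu12/E1 = 1/4 - 2*0.3/142 = 0.245775 GPa^-1
1/Ex = 0.5625/142 + 0.0625/10 + 0.245775*0.1875 = 0.056294 GPa^-1
Ex = 17.76 GPa

17.76 GPa


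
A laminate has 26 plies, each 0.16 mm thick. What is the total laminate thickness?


h = n * t_ply = 26 * 0.16 = 4.16 mm

4.16 mm


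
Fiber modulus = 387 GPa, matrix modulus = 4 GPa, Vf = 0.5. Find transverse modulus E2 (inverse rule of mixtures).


1/E2 = Vf/Ef + (1-Vf)/Em = 0.5/387 + 0.5/4
E2 = 7.92 GPa

7.92 GPa


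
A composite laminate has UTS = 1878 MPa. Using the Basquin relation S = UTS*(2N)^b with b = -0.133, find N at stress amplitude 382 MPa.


N = 0.5 * (S/UTS)^(1/b) = 0.5 * (382/1878)^(1/-0.133) = 79288.8826 cycles

79288.8826 cycles


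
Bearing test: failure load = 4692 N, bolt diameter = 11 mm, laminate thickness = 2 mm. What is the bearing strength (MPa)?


sigma_br = F/(d*h) = 4692/(11*2) = 213.3 MPa

213.3 MPa


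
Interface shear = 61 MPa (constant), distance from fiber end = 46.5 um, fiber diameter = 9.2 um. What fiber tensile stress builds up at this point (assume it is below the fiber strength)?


Force balance: sigma_f * (pi*d^2/4) = tau * (pi*d) * x  ->  sigma_f = 4 * tau * x / d
sigma_f = 4 * 61 * 46.5 / 9.2 = 1233.3 MPa

1233.3 MPa


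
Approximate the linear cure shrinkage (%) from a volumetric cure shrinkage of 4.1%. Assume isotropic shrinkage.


Linear shrinkage ≈ vol_shrink/3 = 4.1/3 = 1.367%

1.367%


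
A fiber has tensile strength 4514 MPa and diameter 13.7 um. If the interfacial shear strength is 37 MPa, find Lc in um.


Lc = sigma_f * d / (2 * tau_i) = 4514 * 13.7 / (2 * 37) = 835.7 um

835.7 um


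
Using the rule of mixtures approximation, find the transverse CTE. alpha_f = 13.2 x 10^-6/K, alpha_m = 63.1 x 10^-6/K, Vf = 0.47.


alpha_2 = alpha_f*Vf + alpha_m*(1-Vf) = 13.2*0.47 + 63.1*0.53 = 39.6 x 10^-6/K

39.6 x 10^-6/K


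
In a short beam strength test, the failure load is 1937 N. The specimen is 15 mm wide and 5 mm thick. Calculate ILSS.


ILSS = 3F/(4bh) = 3*1937/(4*15*5) = 19.37 MPa

19.37 MPa


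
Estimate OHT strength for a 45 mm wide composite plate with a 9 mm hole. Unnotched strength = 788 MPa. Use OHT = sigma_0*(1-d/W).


OHT = sigma_0*(1-d/W) = 788*(1-9/45) = 630.4 MPa

630.4 MPa


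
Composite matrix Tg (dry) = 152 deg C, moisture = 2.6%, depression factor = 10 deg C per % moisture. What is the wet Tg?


Tg_wet = Tg_dry - k*moisture = 152 - 10*2.6 = 126.0 deg C

126.0 deg C


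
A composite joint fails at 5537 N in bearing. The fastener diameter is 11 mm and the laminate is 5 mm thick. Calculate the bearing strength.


sigma_br = F/(d*h) = 5537/(11*5) = 100.7 MPa

100.7 MPa


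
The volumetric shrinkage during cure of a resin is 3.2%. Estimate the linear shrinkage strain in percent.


Linear shrinkage ≈ vol_shrink/3 = 3.2/3 = 1.067%

1.067%


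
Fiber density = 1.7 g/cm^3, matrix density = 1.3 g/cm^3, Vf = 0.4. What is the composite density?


rho_c = rho_f*Vf + rho_m*(1-Vf) = 1.7*0.4 + 1.3*0.6 = 1.46 g/cm^3

1.46 g/cm^3


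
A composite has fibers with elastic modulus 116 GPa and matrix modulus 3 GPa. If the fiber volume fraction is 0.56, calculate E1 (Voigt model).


E1 = Ef*Vf + Em*(1-Vf) = 116*0.56 + 3*0.44 = 66.28 GPa

66.28 GPa


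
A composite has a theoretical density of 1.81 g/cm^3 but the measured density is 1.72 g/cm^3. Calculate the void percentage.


Void% = (rho_theo - rho_actual)/rho_theo * 100 = (1.81 - 1.72)/1.81 * 100 = 4.97%

4.97%


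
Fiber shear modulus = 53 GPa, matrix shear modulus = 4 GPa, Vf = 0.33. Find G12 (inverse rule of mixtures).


1/G12 = Vf/Gf + (1-Vf)/Gm = 0.33/53 + 0.67/4
G12 = 5.76 GPa

5.76 GPa


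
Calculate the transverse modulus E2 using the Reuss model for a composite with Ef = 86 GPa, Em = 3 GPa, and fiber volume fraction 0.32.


1/E2 = Vf/Ef + (1-Vf)/Em = 0.32/86 + 0.68/3
E2 = 4.34 GPa

4.34 GPa


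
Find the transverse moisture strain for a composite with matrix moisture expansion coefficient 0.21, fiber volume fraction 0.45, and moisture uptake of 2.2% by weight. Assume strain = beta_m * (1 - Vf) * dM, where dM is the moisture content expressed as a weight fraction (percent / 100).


dM = 2.2/100 = 0.022
strain = beta_m * (1-Vf) * dM = 0.21 * 0.55 * 0.022 = 0.002541

0.002541


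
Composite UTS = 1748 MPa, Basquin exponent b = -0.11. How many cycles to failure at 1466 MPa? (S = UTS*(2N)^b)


N = 0.5 * (S/UTS)^(1/b) = 0.5 * (1466/1748)^(1/-0.11) = 2.4750 cycles

2.4750 cycles


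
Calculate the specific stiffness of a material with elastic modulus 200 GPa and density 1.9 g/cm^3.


Specific stiffness = E/rho = 200/1.9 = 105.3 GPa/(g/cm^3)

105.3 GPa/(g/cm^3)


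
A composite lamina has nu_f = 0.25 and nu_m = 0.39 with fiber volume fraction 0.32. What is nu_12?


nu_12 = nu_f*Vf + nu_m*(1-Vf) = 0.25*0.32 + 0.39*0.68 = 0.3452

0.3452


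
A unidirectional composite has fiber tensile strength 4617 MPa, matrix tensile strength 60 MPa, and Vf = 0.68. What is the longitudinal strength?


sigma_1 = sigma_f*Vf + sigma_m*(1-Vf) = 4617*0.68 + 60*0.32 = 3158.8 MPa

3158.8 MPa


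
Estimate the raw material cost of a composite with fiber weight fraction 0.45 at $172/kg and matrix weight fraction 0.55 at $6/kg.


Cost = cost_f*Wf + cost_m*Wm = 172*0.45 + 6*0.55 = $80.7/kg

$80.7/kg


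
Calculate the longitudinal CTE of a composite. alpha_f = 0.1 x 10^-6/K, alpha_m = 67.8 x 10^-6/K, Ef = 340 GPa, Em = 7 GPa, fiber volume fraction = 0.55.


E1 = Ef*Vf + Em*(1-Vf) = 190.15
alpha_1 = (alpha_f*Ef*Vf + alpha_m*Em*(1-Vf))/E1 = 1.22 x 10^-6/K

1.22 x 10^-6/K


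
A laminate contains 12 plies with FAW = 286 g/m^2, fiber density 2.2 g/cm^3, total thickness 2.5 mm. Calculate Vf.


Vf = n * FAW / (rho_f * h * 1000) = 12 * 286 / (2.2 * 2.5 * 1000) = 0.624

0.624


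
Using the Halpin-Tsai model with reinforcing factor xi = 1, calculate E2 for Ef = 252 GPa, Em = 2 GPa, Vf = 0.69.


eta = (Ef/Em - 1)/(Ef/Em + xi) = (126.0 - 1)/(126.0 + 1) = 0.9843
E2 = Em*(1+xi*eta*Vf)/(1-eta*Vf) = 10.47 GPa

10.47 GPa


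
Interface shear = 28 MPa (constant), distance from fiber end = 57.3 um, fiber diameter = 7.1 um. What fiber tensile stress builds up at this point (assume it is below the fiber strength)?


Force balance: sigma_f * (pi*d^2/4) = tau * (pi*d) * x  ->  sigma_f = 4 * tau * x / d
sigma_f = 4 * 28 * 57.3 / 7.1 = 903.9 MPa

903.9 MPa


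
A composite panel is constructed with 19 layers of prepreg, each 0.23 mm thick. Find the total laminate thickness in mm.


h = n * t_ply = 19 * 0.23 = 4.37 mm

4.37 mm


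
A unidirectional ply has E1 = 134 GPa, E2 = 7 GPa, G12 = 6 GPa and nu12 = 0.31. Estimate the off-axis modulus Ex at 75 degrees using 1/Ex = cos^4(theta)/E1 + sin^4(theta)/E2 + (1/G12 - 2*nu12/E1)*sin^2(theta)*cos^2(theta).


cos^4(75) = 0.004487, sin^4(75) = 0.870513, sin^2(75)*cos^2(75) = 0.0625
1/G12 - 2*nu12/E1 = 1/6 - 2*0.31/134 = 0.16204 GPa^-1
1/Ex = 0.004487/134 + 0.870513/7 + 0.16204*0.0625 = 0.1345199 GPa^-1
Ex = 7.43 GPa

7.43 GPa


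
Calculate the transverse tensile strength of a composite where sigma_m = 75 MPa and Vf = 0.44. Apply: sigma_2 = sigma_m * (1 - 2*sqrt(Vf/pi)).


factor = 1 - 2*sqrt(0.44/pi) = 0.2515
sigma_2 = 75 * 0.2515 = 18.86 MPa

18.86 MPa


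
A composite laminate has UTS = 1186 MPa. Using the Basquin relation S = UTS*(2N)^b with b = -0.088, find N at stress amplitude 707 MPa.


N = 0.5 * (S/UTS)^(1/b) = 0.5 * (707/1186)^(1/-0.088) = 178.6424 cycles

178.6424 cycles


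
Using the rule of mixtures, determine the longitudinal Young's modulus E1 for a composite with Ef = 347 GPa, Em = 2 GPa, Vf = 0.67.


E1 = Ef*Vf + Em*(1-Vf) = 347*0.67 + 2*0.33 = 233.15 GPa

233.15 GPa


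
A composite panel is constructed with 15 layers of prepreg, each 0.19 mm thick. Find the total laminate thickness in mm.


h = n * t_ply = 15 * 0.19 = 2.85 mm

2.85 mm


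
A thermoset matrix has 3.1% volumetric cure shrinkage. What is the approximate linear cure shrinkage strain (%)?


Linear shrinkage ≈ vol_shrink/3 = 3.1/3 = 1.033%

1.033%


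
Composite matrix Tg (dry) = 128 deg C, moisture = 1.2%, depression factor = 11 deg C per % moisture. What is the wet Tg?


Tg_wet = Tg_dry - k*moisture = 128 - 11*1.2 = 114.8 deg C

114.8 deg C


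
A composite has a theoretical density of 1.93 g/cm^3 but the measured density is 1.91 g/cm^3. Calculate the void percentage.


Void% = (rho_theo - rho_actual)/rho_theo * 100 = (1.93 - 1.91)/1.93 * 100 = 1.04%

1.04%


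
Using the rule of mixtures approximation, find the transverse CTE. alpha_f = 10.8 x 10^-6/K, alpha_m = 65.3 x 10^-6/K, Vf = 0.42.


alpha_2 = alpha_f*Vf + alpha_m*(1-Vf) = 10.8*0.42 + 65.3*0.58 = 42.4 x 10^-6/K

42.4 x 10^-6/K


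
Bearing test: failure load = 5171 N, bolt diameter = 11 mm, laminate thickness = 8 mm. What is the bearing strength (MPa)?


sigma_br = F/(d*h) = 5171/(11*8) = 58.8 MPa

58.8 MPa


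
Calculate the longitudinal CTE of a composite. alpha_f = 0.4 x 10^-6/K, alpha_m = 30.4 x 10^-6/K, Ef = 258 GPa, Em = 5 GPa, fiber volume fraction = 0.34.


E1 = Ef*Vf + Em*(1-Vf) = 91.02
alpha_1 = (alpha_f*Ef*Vf + alpha_m*Em*(1-Vf))/E1 = 1.49 x 10^-6/K

1.49 x 10^-6/K


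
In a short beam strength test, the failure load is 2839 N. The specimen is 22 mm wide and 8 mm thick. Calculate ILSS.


ILSS = 3F/(4bh) = 3*2839/(4*22*8) = 12.1 MPa

12.1 MPa


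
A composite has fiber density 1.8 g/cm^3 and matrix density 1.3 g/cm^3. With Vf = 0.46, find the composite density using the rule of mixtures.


rho_c = rho_f*Vf + rho_m*(1-Vf) = 1.8*0.46 + 1.3*0.54 = 1.53 g/cm^3

1.53 g/cm^3


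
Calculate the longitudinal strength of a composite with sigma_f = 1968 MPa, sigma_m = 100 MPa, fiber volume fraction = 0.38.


sigma_1 = sigma_f*Vf + sigma_m*(1-Vf) = 1968*0.38 + 100*0.62 = 809.8 MPa

809.8 MPa


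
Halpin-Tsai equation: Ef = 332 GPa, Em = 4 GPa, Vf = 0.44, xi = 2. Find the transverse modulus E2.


eta = (Ef/Em - 1)/(Ef/Em + xi) = (83.0 - 1)/(83.0 + 2) = 0.9647
E2 = Em*(1+xi*eta*Vf)/(1-eta*Vf) = 12.85 GPa

12.85 GPa


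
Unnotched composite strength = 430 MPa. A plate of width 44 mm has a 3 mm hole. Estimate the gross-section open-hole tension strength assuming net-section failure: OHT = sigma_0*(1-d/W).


OHT = sigma_0*(1-d/W) = 430*(1-3/44) = 400.7 MPa

400.7 MPa


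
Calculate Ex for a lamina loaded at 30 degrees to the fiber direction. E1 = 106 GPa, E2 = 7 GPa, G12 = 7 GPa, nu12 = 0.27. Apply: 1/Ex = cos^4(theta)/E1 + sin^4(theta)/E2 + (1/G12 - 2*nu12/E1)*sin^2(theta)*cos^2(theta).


cos^4(30) = 0.5625, sin^4(30) = 0.0625, sin^2(30)*cos^2(30) = 0.1875
1/G12 - 2*nu12/E1 = 1/7 - 2*0.27/106 = 0.137763 GPa^-1
1/Ex = 0.5625/106 + 0.0625/7 + 0.137763*0.1875 = 0.0400657 GPa^-1
Ex = 24.96 GPa

24.96 GPa


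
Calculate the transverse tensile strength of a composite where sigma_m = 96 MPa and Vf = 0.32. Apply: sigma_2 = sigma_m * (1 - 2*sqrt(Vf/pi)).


factor = 1 - 2*sqrt(0.32/pi) = 0.3617
sigma_2 = 96 * 0.3617 = 34.72 MPa

34.72 MPa


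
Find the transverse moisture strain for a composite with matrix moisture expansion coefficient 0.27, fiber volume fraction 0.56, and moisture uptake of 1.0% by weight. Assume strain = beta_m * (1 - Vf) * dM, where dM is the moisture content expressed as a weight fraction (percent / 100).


dM = 1.0/100 = 0.01
strain = beta_m * (1-Vf) * dM = 0.27 * 0.44 * 0.01 = 0.001188

0.001188


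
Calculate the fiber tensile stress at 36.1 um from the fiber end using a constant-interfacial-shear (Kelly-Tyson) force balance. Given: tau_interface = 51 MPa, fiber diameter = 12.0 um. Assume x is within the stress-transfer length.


Force balance: sigma_f * (pi*d^2/4) = tau * (pi*d) * x  ->  sigma_f = 4 * tau * x / d
sigma_f = 4 * 51 * 36.1 / 12.0 = 613.7 MPa

613.7 MPa


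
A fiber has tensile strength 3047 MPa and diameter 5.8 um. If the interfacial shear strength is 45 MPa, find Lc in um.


Lc = sigma_f * d / (2 * tau_i) = 3047 * 5.8 / (2 * 45) = 196.4 um

196.4 um


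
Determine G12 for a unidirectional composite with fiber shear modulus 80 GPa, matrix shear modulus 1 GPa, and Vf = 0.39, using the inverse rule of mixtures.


1/G12 = Vf/Gf + (1-Vf)/Gm = 0.39/80 + 0.61/1
G12 = 1.63 GPa

1.63 GPa


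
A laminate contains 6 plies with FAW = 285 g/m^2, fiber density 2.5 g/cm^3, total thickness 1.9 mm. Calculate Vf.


Vf = n * FAW / (rho_f * h * 1000) = 6 * 285 / (2.5 * 1.9 * 1000) = 0.36

0.36


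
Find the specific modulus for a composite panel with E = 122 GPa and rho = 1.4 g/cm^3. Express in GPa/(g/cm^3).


Specific stiffness = E/rho = 122/1.4 = 87.1 GPa/(g/cm^3)

87.1 GPa/(g/cm^3)


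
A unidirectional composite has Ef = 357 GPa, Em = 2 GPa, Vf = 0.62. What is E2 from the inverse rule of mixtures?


1/E2 = Vf/Ef + (1-Vf)/Em = 0.62/357 + 0.38/2
E2 = 5.22 GPa

5.22 GPa


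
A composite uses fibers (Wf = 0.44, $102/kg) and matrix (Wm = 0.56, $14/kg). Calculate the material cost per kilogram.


Cost = cost_f*Wf + cost_m*Wm = 102*0.44 + 14*0.56 = $52.72/kg

$52.72/kg


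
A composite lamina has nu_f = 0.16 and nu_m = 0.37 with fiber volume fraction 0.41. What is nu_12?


nu_12 = nu_f*Vf + nu_m*(1-Vf) = 0.16*0.41 + 0.37*0.59 = 0.2839

0.2839


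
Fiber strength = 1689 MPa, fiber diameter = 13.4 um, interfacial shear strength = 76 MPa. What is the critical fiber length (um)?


Lc = sigma_f * d / (2 * tau_i) = 1689 * 13.4 / (2 * 76) = 148.9 um

148.9 um


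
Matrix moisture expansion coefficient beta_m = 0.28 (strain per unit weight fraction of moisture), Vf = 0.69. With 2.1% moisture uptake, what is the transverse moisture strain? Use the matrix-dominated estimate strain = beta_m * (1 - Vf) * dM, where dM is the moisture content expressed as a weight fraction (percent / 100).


dM = 2.1/100 = 0.021
strain = beta_m * (1-Vf) * dM = 0.28 * 0.31 * 0.021 = 0.0018228

0.0018228


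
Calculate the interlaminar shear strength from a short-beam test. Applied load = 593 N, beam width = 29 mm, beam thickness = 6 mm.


ILSS = 3F/(4bh) = 3*593/(4*29*6) = 2.56 MPa

2.56 MPa


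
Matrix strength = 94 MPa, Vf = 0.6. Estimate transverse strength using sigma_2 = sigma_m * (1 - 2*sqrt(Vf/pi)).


factor = 1 - 2*sqrt(0.6/pi) = 0.126
sigma_2 = 94 * 0.126 = 11.84 MPa

11.84 MPa


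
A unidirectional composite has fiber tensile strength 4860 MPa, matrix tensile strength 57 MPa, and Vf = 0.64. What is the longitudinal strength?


sigma_1 = sigma_f*Vf + sigma_m*(1-Vf) = 4860*0.64 + 57*0.36 = 3130.9 MPa

3130.9 MPa


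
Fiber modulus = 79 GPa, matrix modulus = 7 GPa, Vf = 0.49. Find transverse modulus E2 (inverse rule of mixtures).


1/E2 = Vf/Ef + (1-Vf)/Em = 0.49/79 + 0.51/7
E2 = 12.65 GPa

12.65 GPa


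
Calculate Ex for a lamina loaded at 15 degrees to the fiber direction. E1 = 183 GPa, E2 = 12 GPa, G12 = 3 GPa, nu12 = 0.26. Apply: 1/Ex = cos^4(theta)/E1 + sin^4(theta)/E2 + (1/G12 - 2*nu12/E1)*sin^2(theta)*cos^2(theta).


cos^4(15) = 0.870513, sin^4(15) = 0.004487, sin^2(15)*cos^2(15) = 0.0625
1/G12 - 2*nu12/E1 = 1/3 - 2*0.26/183 = 0.330492 GPa^-1
1/Ex = 0.870513/183 + 0.004487/12 + 0.330492*0.0625 = 0.0257866 GPa^-1
Ex = 38.78 GPa

38.78 GPa


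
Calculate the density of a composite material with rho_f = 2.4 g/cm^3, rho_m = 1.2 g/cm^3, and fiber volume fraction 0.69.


rho_c = rho_f*Vf + rho_m*(1-Vf) = 2.4*0.69 + 1.2*0.31 = 2.028 g/cm^3

2.028 g/cm^3


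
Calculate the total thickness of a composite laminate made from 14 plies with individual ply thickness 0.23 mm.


h = n * t_ply = 14 * 0.23 = 3.22 mm

3.22 mm


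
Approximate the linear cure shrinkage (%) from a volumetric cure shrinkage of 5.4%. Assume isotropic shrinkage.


Linear shrinkage ≈ vol_shrink/3 = 5.4/3 = 1.8%

1.8%


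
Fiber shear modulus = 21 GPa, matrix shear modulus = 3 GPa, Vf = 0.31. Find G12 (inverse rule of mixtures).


1/G12 = Vf/Gf + (1-Vf)/Gm = 0.31/21 + 0.69/3
G12 = 4.09 GPa

4.09 GPa


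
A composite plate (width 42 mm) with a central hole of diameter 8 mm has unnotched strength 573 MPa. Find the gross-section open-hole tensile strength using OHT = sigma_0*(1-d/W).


OHT = sigma_0*(1-d/W) = 573*(1-8/42) = 463.9 MPa

463.9 MPa


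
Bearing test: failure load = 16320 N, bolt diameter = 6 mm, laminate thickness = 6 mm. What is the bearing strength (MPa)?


sigma_br = F/(d*h) = 16320/(6*6) = 453.3 MPa

453.3 MPa


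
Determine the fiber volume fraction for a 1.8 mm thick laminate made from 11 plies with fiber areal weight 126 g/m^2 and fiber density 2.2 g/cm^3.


Vf = n * FAW / (rho_f * h * 1000) = 11 * 126 / (2.2 * 1.8 * 1000) = 0.35

0.35


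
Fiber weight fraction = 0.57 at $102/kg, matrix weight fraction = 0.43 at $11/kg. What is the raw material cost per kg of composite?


Cost = cost_f*Wf + cost_m*Wm = 102*0.57 + 11*0.43 = $62.87/kg

$62.87/kg


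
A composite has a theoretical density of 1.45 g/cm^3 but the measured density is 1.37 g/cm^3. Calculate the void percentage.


Void% = (rho_theo - rho_actual)/rho_theo * 100 = (1.45 - 1.37)/1.45 * 100 = 5.52%

5.52%


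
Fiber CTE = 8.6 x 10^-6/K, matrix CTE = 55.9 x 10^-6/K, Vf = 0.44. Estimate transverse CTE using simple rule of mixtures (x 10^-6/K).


alpha_2 = alpha_f*Vf + alpha_m*(1-Vf) = 8.6*0.44 + 55.9*0.56 = 35.1 x 10^-6/K

35.1 x 10^-6/K


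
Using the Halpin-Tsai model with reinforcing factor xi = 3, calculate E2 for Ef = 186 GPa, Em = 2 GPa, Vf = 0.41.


eta = (Ef/Em - 1)/(Ef/Em + xi) = (93.0 - 1)/(93.0 + 3) = 0.9583
E2 = Em*(1+xi*eta*Vf)/(1-eta*Vf) = 7.18 GPa

7.18 GPa


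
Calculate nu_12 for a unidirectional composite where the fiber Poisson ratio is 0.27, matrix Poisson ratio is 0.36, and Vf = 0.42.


nu_12 = nu_f*Vf + nu_m*(1-Vf) = 0.27*0.42 + 0.36*0.58 = 0.3222

0.3222


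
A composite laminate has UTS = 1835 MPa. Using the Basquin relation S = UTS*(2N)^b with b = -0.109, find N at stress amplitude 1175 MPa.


N = 0.5 * (S/UTS)^(1/b) = 0.5 * (1175/1835)^(1/-0.109) = 29.8607 cycles

29.8607 cycles


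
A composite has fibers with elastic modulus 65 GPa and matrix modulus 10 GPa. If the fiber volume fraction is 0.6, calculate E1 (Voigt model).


E1 = Ef*Vf + Em*(1-Vf) = 65*0.6 + 10*0.4 = 43.0 GPa

43.0 GPa


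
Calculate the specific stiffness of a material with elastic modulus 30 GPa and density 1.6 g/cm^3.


Specific stiffness = E/rho = 30/1.6 = 18.8 GPa/(g/cm^3)

18.8 GPa/(g/cm^3)


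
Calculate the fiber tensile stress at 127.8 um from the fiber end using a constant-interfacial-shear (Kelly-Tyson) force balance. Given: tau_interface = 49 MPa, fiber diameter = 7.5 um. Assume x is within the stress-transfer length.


Force balance: sigma_f * (pi*d^2/4) = tau * (pi*d) * x  ->  sigma_f = 4 * tau * x / d
sigma_f = 4 * 49 * 127.8 / 7.5 = 3339.8 MPa

3339.8 MPa


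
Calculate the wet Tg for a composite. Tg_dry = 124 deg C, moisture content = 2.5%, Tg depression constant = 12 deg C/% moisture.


Tg_wet = Tg_dry - k*moisture = 124 - 12*2.5 = 94.0 deg C

94.0 deg C


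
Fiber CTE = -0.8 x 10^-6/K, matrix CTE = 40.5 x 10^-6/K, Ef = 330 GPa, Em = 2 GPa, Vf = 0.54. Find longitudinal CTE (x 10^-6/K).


E1 = Ef*Vf + Em*(1-Vf) = 179.12
alpha_1 = (alpha_f*Ef*Vf + alpha_m*Em*(1-Vf))/E1 = -0.59 x 10^-6/K

-0.59 x 10^-6/K


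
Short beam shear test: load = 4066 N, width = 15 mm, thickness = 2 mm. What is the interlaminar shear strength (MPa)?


ILSS = 3F/(4bh) = 3*4066/(4*15*2) = 101.65 MPa

101.65 MPa


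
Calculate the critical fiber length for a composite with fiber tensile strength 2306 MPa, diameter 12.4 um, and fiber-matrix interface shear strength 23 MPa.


Lc = sigma_f * d / (2 * tau_i) = 2306 * 12.4 / (2 * 23) = 621.6 um

621.6 um


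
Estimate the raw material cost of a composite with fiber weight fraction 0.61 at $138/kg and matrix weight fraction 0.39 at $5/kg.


Cost = cost_f*Wf + cost_m*Wm = 138*0.61 + 5*0.39 = $86.13/kg

$86.13/kg


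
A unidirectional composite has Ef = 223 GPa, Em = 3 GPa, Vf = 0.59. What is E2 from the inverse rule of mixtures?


1/E2 = Vf/Ef + (1-Vf)/Em = 0.59/223 + 0.41/3
E2 = 7.18 GPa

7.18 GPa


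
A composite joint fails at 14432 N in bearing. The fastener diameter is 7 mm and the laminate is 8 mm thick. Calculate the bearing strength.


sigma_br = F/(d*h) = 14432/(7*8) = 257.7 MPa

257.7 MPa


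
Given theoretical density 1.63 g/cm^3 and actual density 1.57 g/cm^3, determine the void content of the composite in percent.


Void% = (rho_theo - rho_actual)/rho_theo * 100 = (1.63 - 1.57)/1.63 * 100 = 3.68%

3.68%


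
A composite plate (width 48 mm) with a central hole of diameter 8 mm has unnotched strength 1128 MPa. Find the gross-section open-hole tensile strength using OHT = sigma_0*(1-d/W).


OHT = sigma_0*(1-d/W) = 1128*(1-8/48) = 940.0 MPa

940.0 MPa


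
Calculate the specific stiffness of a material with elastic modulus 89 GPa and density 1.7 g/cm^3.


Specific stiffness = E/rho = 89/1.7 = 52.4 GPa/(g/cm^3)

52.4 GPa/(g/cm^3)


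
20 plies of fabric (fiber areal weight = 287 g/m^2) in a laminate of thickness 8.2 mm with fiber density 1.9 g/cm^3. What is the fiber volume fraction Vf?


Vf = n * FAW / (rho_f * h * 1000) = 20 * 287 / (1.9 * 8.2 * 1000) = 0.3684

0.3684


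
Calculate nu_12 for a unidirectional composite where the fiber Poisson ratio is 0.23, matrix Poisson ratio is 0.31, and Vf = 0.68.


nu_12 = nu_f*Vf + nu_m*(1-Vf) = 0.23*0.68 + 0.31*0.32 = 0.2556

0.2556


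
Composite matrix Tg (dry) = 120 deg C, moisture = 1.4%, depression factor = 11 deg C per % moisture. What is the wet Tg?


Tg_wet = Tg_dry - k*moisture = 120 - 11*1.4 = 104.6 deg C

104.6 deg C


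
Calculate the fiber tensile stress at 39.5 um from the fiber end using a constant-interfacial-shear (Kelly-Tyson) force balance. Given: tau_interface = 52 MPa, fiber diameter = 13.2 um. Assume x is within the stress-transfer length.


Force balance: sigma_f * (pi*d^2/4) = tau * (pi*d) * x  ->  sigma_f = 4 * tau * x / d
sigma_f = 4 * 52 * 39.5 / 13.2 = 622.4 MPa

622.4 MPa


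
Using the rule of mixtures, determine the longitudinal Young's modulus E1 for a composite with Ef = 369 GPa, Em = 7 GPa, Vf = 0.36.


E1 = Ef*Vf + Em*(1-Vf) = 369*0.36 + 7*0.64 = 137.32 GPa

137.32 GPa


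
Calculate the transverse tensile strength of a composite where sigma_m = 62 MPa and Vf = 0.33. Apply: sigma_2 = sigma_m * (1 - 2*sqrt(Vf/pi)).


factor = 1 - 2*sqrt(0.33/pi) = 0.3518
sigma_2 = 62 * 0.3518 = 21.81 MPa

21.81 MPa


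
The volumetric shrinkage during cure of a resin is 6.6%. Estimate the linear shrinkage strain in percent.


Linear shrinkage ≈ vol_shrink/3 = 6.6/3 = 2.2%

2.2%


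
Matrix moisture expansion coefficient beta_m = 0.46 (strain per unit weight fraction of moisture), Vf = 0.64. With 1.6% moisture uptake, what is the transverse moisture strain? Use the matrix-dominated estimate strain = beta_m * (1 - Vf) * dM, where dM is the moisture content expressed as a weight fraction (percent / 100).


dM = 1.6/100 = 0.016
strain = beta_m * (1-Vf) * dM = 0.46 * 0.36 * 0.016 = 0.0026496

0.0026496


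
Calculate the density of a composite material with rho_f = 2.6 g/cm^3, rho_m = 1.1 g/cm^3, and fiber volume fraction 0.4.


rho_c = rho_f*Vf + rho_m*(1-Vf) = 2.6*0.4 + 1.1*0.6 = 1.7 g/cm^3

1.7 g/cm^3


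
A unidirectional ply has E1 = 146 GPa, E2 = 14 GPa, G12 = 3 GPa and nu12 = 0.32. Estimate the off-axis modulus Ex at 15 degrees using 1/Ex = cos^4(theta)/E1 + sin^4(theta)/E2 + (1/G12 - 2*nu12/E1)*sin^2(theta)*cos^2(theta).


cos^4(15) = 0.870513, sin^4(15) = 0.004487, sin^2(15)*cos^2(15) = 0.0625
1/G12 - 2*nu12/E1 = 1/3 - 2*0.32/146 = 0.32895 GPa^-1
1/Ex = 0.870513/146 + 0.004487/14 + 0.32895*0.0625 = 0.0268423 GPa^-1
Ex = 37.25 GPa

37.25 GPa


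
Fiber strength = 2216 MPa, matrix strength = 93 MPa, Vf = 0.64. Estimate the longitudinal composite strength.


sigma_1 = sigma_f*Vf + sigma_m*(1-Vf) = 2216*0.64 + 93*0.36 = 1451.7 MPa

1451.7 MPa


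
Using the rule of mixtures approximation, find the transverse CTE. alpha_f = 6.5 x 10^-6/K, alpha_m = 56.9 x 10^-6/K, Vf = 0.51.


alpha_2 = alpha_f*Vf + alpha_m*(1-Vf) = 6.5*0.51 + 56.9*0.49 = 31.2 x 10^-6/K

31.2 x 10^-6/K


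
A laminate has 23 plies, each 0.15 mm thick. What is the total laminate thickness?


h = n * t_ply = 23 * 0.15 = 3.45 mm

3.45 mm


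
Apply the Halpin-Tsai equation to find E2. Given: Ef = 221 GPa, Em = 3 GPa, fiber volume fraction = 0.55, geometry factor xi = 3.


eta = (Ef/Em - 1)/(Ef/Em + xi) = (73.6667 - 1)/(73.6667 + 3) = 0.9478
E2 = Em*(1+xi*eta*Vf)/(1-eta*Vf) = 16.07 GPa

16.07 GPa


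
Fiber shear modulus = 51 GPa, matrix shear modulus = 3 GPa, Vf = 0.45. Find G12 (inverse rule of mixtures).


1/G12 = Vf/Gf + (1-Vf)/Gm = 0.45/51 + 0.55/3
G12 = 5.2 GPa

5.2 GPa


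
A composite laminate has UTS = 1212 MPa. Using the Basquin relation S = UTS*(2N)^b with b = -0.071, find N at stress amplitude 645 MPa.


N = 0.5 * (S/UTS)^(1/b) = 0.5 * (645/1212)^(1/-0.071) = 3608.4507 cycles

3608.4507 cycles


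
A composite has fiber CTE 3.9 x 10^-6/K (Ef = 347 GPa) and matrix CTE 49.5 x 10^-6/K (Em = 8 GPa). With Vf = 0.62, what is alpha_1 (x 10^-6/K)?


E1 = Ef*Vf + Em*(1-Vf) = 218.18
alpha_1 = (alpha_f*Ef*Vf + alpha_m*Em*(1-Vf))/E1 = 4.54 x 10^-6/K

4.54 x 10^-6/K


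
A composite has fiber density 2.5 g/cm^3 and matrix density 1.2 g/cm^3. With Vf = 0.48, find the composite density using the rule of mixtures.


rho_c = rho_f*Vf + rho_m*(1-Vf) = 2.5*0.48 + 1.2*0.52 = 1.824 g/cm^3

1.824 g/cm^3


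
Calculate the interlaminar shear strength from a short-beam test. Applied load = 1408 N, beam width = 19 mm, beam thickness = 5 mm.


ILSS = 3F/(4bh) = 3*1408/(4*19*5) = 11.12 MPa

11.12 MPa


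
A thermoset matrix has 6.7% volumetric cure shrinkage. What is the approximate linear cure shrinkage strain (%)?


Linear shrinkage ≈ vol_shrink/3 = 6.7/3 = 2.233%

2.233%


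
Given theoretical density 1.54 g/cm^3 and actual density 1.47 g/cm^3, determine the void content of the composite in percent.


Void% = (rho_theo - rho_actual)/rho_theo * 100 = (1.54 - 1.47)/1.54 * 100 = 4.55%

4.55%
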